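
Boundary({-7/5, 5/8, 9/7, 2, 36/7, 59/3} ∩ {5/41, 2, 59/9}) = {2}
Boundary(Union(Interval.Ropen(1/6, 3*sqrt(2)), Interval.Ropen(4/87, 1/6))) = {4/87, 3*sqrt(2)}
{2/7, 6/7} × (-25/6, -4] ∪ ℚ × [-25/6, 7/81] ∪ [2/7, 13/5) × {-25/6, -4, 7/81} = (ℚ × [-25/6, 7/81]) ∪ ([2/7, 13/5) × {-25/6, -4, 7/81})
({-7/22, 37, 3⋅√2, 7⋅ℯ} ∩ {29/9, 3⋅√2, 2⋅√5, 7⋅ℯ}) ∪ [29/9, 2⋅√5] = [29/9, 2⋅√5] ∪ {7⋅ℯ}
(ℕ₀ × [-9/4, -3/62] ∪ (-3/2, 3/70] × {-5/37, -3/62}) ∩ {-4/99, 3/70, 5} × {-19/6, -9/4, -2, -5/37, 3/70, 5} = ({-4/99, 3/70} × {-5/37}) ∪ ({5} × {-9/4, -2, -5/37})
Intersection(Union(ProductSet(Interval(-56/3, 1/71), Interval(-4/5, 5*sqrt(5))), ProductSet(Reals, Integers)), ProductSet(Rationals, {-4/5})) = ProductSet(Intersection(Interval(-56/3, 1/71), Rationals), {-4/5})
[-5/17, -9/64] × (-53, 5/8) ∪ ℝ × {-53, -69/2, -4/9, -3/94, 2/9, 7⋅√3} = ([-5/17, -9/64] × (-53, 5/8)) ∪ (ℝ × {-53, -69/2, -4/9, -3/94, 2/9, 7⋅√3})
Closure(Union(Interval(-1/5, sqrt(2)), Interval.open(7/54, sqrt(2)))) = Interval(-1/5, sqrt(2))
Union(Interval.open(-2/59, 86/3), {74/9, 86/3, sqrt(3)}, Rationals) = Union(Interval(-2/59, 86/3), Rationals)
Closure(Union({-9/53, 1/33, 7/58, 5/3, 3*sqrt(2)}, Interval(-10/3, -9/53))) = Union({1/33, 7/58, 5/3, 3*sqrt(2)}, Interval(-10/3, -9/53))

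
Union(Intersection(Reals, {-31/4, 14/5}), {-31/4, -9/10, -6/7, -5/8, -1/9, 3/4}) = {-31/4, -9/10, -6/7, -5/8, -1/9, 3/4, 14/5}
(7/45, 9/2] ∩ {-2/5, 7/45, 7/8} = {7/8}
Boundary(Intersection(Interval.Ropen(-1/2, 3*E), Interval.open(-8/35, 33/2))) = {-8/35, 3*E}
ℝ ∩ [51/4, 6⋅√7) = [51/4, 6⋅√7)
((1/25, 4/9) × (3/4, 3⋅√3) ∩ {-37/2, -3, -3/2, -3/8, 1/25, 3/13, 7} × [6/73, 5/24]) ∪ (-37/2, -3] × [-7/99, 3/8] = (-37/2, -3] × [-7/99, 3/8]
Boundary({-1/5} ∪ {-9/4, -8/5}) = {-9/4, -8/5, -1/5}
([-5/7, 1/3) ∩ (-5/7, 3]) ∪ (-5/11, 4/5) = (-5/7, 4/5)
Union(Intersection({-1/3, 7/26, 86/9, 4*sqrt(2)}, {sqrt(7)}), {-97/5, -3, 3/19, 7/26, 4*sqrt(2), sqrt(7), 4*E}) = {-97/5, -3, 3/19, 7/26, 4*sqrt(2), sqrt(7), 4*E}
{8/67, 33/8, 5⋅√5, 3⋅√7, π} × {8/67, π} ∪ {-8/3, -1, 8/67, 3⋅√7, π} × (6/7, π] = ({-8/3, -1, 8/67, 3⋅√7, π} × (6/7, π]) ∪ ({8/67, 33/8, 5⋅√5, 3⋅√7, π} × {8/67, π})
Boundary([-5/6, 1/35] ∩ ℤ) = {0}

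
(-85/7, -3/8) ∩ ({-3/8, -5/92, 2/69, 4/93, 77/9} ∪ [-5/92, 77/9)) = ∅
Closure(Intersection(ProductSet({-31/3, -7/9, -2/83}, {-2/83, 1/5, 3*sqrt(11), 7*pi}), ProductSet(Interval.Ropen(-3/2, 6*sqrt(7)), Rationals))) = ProductSet({-7/9, -2/83}, {-2/83, 1/5})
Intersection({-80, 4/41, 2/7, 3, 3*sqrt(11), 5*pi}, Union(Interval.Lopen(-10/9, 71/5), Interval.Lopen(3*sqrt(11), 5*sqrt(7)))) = {4/41, 2/7, 3, 3*sqrt(11)}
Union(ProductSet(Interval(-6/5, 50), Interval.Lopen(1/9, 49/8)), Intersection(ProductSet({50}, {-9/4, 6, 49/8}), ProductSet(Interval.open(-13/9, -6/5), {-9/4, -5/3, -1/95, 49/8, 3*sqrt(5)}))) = ProductSet(Interval(-6/5, 50), Interval.Lopen(1/9, 49/8))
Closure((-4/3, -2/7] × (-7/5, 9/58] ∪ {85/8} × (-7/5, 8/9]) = ({85/8} × [-7/5, 8/9]) ∪ ({-4/3, -2/7} × [-7/5, 9/58]) ∪ ([-4/3, -2/7] × {-7/5, 9/58}) ∪ ((-4/3, -2/7] × (-7/5, 9/58])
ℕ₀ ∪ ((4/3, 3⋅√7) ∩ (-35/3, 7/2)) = ℕ₀ ∪ (4/3, 7/2)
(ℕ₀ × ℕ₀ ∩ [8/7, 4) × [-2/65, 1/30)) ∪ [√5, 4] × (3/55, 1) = ({2, 3} × {0}) ∪ ([√5, 4] × (3/55, 1))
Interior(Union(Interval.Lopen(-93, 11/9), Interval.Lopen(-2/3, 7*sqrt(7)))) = Interval.open(-93, 7*sqrt(7))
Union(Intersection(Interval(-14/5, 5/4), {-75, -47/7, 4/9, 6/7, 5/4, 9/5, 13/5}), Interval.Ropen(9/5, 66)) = Union({4/9, 6/7, 5/4}, Interval.Ropen(9/5, 66))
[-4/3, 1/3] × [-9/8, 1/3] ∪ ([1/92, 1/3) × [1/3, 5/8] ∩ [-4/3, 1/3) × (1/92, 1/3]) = [-4/3, 1/3] × [-9/8, 1/3]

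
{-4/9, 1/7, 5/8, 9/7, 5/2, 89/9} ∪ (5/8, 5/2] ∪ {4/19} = {-4/9, 1/7, 4/19, 89/9} ∪ [5/8, 5/2]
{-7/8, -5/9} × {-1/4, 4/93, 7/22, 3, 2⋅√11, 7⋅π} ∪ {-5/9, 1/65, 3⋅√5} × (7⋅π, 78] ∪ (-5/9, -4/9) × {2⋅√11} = ((-5/9, -4/9) × {2⋅√11}) ∪ ({-5/9, 1/65, 3⋅√5} × (7⋅π, 78]) ∪ ({-7/8, -5/9} × {-1/4, 4/93, 7/22, 3, 2⋅√11, 7⋅π})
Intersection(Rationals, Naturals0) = Naturals0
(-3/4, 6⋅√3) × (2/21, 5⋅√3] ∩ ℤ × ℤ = {0, 1, …, 10} × {1, 2, …, 8}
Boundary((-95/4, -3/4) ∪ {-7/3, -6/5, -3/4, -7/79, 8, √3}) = {-95/4, -3/4, -7/79, 8, √3}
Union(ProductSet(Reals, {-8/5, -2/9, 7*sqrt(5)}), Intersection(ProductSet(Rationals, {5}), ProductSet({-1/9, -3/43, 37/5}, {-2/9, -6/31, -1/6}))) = ProductSet(Reals, {-8/5, -2/9, 7*sqrt(5)})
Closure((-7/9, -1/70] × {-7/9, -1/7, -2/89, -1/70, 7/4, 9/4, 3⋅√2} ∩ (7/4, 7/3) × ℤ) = ∅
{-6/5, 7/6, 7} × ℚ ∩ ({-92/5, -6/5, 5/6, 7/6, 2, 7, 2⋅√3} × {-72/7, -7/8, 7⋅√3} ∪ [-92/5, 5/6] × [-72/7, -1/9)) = ({-6/5, 7/6, 7} × {-72/7, -7/8}) ∪ ({-6/5} × (ℚ ∩ [-72/7, -1/9)))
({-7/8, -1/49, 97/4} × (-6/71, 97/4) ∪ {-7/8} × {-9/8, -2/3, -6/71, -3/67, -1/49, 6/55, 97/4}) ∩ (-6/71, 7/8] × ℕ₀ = {-1/49} × {0, 1, …, 24}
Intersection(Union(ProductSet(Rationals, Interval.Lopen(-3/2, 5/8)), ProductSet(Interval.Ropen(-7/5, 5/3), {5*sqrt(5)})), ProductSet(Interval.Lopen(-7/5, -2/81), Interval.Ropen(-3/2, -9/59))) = ProductSet(Intersection(Interval.Lopen(-7/5, -2/81), Rationals), Interval.open(-3/2, -9/59))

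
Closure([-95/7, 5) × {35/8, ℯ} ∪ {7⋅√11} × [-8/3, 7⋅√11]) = ([-95/7, 5] × {35/8, ℯ}) ∪ ({7⋅√11} × [-8/3, 7⋅√11])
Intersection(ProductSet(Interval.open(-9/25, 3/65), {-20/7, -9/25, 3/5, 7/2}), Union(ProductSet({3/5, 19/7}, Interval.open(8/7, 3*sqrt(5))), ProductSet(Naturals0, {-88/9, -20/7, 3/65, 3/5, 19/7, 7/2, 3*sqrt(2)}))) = ProductSet(Range(0, 1, 1), {-20/7, 3/5, 7/2})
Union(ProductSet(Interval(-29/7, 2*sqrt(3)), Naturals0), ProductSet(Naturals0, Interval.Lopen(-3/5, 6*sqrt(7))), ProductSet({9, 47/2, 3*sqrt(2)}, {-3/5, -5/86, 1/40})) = Union(ProductSet({9, 47/2, 3*sqrt(2)}, {-3/5, -5/86, 1/40}), ProductSet(Interval(-29/7, 2*sqrt(3)), Naturals0), ProductSet(Naturals0, Interval.Lopen(-3/5, 6*sqrt(7))))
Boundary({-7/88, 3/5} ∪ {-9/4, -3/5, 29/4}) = {-9/4, -3/5, -7/88, 3/5, 29/4}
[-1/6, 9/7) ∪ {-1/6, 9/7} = [-1/6, 9/7]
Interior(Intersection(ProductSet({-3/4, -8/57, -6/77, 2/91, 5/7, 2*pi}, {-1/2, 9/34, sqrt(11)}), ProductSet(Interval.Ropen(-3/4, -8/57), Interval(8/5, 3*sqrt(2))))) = EmptySet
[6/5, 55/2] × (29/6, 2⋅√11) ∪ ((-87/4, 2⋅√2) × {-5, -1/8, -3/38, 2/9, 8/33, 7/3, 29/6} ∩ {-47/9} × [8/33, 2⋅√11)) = ({-47/9} × {8/33, 7/3, 29/6}) ∪ ([6/5, 55/2] × (29/6, 2⋅√11))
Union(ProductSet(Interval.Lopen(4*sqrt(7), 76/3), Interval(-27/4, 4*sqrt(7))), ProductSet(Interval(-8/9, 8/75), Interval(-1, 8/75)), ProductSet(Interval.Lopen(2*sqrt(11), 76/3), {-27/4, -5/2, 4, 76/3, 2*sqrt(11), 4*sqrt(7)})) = Union(ProductSet(Interval(-8/9, 8/75), Interval(-1, 8/75)), ProductSet(Interval.Lopen(2*sqrt(11), 76/3), {-27/4, -5/2, 4, 76/3, 2*sqrt(11), 4*sqrt(7)}), ProductSet(Interval.Lopen(4*sqrt(7), 76/3), Interval(-27/4, 4*sqrt(7))))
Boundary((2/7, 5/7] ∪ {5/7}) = {2/7, 5/7}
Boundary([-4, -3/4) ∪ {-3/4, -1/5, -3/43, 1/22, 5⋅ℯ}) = {-4, -3/4, -1/5, -3/43, 1/22, 5⋅ℯ}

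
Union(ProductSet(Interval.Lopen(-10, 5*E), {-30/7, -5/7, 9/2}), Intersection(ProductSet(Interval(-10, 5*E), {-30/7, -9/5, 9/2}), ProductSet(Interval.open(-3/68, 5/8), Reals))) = Union(ProductSet(Interval.Lopen(-10, 5*E), {-30/7, -5/7, 9/2}), ProductSet(Interval.open(-3/68, 5/8), {-30/7, -9/5, 9/2}))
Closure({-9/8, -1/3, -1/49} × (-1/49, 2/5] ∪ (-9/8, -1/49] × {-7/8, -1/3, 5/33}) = ({-9/8, -1/3, -1/49} × [-1/49, 2/5]) ∪ ([-9/8, -1/49] × {-7/8, -1/3, 5/33})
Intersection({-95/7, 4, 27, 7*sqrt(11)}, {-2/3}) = EmptySet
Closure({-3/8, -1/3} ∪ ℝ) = ℝ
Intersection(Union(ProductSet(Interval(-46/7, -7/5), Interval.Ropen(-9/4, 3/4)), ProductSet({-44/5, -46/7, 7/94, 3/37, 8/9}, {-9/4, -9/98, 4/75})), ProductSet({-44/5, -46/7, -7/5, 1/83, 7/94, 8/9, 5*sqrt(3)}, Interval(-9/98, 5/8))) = Union(ProductSet({-46/7, -7/5}, Interval(-9/98, 5/8)), ProductSet({-44/5, -46/7, 7/94, 8/9}, {-9/98, 4/75}))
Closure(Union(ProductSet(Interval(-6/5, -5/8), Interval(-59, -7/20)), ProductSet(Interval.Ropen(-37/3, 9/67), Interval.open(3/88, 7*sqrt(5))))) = Union(ProductSet({-37/3, 9/67}, Interval(3/88, 7*sqrt(5))), ProductSet(Interval(-37/3, 9/67), {3/88, 7*sqrt(5)}), ProductSet(Interval.Ropen(-37/3, 9/67), Interval.open(3/88, 7*sqrt(5))), ProductSet(Interval(-6/5, -5/8), Interval(-59, -7/20)))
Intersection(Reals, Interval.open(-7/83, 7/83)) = Interval.open(-7/83, 7/83)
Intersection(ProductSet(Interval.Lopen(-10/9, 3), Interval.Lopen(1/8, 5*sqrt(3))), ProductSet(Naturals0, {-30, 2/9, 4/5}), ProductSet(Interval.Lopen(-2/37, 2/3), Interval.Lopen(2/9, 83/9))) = ProductSet(Range(0, 1, 1), {4/5})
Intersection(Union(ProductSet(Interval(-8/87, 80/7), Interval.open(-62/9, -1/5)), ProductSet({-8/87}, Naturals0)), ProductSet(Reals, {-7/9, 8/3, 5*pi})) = ProductSet(Interval(-8/87, 80/7), {-7/9})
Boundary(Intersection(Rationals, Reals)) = Reals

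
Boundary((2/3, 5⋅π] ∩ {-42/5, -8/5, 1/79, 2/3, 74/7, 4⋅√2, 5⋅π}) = {74/7, 4⋅√2, 5⋅π}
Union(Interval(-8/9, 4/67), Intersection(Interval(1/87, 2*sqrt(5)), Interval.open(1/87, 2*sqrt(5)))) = Interval.Ropen(-8/9, 2*sqrt(5))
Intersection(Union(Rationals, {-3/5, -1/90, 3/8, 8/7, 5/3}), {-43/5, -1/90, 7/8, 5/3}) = {-43/5, -1/90, 7/8, 5/3}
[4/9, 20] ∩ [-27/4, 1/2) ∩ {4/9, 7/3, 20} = {4/9}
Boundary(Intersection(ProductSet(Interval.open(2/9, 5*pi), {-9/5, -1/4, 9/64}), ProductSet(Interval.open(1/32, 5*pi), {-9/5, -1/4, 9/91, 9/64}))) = ProductSet(Interval(2/9, 5*pi), {-9/5, -1/4, 9/64})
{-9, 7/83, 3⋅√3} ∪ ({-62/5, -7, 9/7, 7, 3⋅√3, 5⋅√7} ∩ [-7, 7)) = {-9, -7, 7/83, 9/7, 3⋅√3}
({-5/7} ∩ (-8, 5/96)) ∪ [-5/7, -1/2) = [-5/7, -1/2)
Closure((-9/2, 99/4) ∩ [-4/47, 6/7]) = [-4/47, 6/7]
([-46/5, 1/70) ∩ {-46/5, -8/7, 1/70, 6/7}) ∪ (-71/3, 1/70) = (-71/3, 1/70)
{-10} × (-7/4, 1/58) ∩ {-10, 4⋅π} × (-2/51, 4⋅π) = {-10} × (-2/51, 1/58)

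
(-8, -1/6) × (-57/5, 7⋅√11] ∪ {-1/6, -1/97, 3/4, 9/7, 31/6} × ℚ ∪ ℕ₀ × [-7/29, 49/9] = (ℕ₀ × [-7/29, 49/9]) ∪ ({-1/6, -1/97, 3/4, 9/7, 31/6} × ℚ) ∪ ((-8, -1/6) × (-57/5, 7⋅√11])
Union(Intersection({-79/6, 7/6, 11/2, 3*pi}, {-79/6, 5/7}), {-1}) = {-79/6, -1}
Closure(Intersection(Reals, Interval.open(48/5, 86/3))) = Interval(48/5, 86/3)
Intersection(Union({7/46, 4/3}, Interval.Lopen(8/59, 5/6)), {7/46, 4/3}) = {7/46, 4/3}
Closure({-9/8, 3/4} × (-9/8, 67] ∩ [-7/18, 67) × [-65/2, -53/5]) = ∅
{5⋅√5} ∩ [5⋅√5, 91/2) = {5⋅√5}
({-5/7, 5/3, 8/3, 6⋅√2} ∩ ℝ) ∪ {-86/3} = {-86/3, -5/7, 5/3, 8/3, 6⋅√2}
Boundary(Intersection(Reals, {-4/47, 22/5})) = {-4/47, 22/5}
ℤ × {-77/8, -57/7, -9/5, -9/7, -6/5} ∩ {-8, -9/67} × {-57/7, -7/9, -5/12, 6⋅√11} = {-8} × {-57/7}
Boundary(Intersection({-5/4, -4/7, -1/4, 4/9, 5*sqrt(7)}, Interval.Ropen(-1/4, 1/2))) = {-1/4, 4/9}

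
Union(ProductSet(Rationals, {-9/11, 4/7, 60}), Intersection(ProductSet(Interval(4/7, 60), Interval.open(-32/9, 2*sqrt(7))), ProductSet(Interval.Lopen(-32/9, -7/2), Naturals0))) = ProductSet(Rationals, {-9/11, 4/7, 60})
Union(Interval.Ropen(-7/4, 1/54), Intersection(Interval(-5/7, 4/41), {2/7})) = Interval.Ropen(-7/4, 1/54)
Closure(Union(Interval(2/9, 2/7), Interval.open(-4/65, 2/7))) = Interval(-4/65, 2/7)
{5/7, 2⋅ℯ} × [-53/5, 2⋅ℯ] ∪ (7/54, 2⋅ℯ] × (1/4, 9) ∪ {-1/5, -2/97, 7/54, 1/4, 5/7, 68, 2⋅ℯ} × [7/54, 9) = ({5/7, 2⋅ℯ} × [-53/5, 2⋅ℯ]) ∪ ((7/54, 2⋅ℯ] × (1/4, 9)) ∪ ({-1/5, -2/97, 7/54, 1/4, 5/7, 68, 2⋅ℯ} × [7/54, 9))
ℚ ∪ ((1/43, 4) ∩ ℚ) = ℚ ∪ (ℚ ∩ (1/43, 4))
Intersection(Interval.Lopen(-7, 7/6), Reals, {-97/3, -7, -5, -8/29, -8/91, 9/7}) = {-5, -8/29, -8/91}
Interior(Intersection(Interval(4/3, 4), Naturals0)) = EmptySet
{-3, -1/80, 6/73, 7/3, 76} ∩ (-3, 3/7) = {-1/80, 6/73}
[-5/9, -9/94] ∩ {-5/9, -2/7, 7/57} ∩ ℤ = ∅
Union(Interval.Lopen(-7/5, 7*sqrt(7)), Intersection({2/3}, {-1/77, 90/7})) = Interval.Lopen(-7/5, 7*sqrt(7))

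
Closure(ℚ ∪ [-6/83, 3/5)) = ℚ ∪ (-∞, ∞)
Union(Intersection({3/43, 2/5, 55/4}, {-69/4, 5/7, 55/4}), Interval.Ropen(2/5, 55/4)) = Interval(2/5, 55/4)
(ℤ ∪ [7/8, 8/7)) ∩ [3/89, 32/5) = [7/8, 8/7) ∪ {1, 2, …, 6}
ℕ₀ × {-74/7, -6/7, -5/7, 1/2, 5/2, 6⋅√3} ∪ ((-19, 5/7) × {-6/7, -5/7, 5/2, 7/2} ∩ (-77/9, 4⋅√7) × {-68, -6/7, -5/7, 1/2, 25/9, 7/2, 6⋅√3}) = ((-77/9, 5/7) × {-6/7, -5/7, 7/2}) ∪ (ℕ₀ × {-74/7, -6/7, -5/7, 1/2, 5/2, 6⋅√3})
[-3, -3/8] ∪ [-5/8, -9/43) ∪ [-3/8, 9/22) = [-3, 9/22)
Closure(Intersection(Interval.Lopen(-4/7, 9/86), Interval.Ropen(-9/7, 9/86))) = Interval(-4/7, 9/86)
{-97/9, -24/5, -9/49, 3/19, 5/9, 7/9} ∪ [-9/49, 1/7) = {-97/9, -24/5, 3/19, 5/9, 7/9} ∪ [-9/49, 1/7)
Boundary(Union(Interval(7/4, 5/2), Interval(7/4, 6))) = {7/4, 6}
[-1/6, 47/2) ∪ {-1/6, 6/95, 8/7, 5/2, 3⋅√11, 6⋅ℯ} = [-1/6, 47/2)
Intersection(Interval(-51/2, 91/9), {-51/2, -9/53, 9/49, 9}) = {-51/2, -9/53, 9/49, 9}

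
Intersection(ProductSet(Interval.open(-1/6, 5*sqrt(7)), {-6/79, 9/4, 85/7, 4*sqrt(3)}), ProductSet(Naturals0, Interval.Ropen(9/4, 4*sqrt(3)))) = ProductSet(Range(0, 14, 1), {9/4})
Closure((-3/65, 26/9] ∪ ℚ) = ℚ ∪ (-∞, ∞)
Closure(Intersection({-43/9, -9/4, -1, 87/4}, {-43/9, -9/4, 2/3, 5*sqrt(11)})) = {-43/9, -9/4}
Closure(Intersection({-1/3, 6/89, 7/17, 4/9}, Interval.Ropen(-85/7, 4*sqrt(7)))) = {-1/3, 6/89, 7/17, 4/9}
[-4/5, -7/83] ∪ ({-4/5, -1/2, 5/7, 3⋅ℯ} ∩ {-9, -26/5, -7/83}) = [-4/5, -7/83]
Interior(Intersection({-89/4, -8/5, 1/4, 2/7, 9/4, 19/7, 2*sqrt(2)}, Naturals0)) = EmptySet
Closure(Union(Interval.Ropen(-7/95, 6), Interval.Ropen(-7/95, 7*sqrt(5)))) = Interval(-7/95, 7*sqrt(5))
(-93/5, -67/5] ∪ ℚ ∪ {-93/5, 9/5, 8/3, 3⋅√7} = ℚ ∪ [-93/5, -67/5] ∪ {3⋅√7}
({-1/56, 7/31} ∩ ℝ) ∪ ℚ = ℚ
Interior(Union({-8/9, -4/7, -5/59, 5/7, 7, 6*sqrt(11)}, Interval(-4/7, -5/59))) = Interval.open(-4/7, -5/59)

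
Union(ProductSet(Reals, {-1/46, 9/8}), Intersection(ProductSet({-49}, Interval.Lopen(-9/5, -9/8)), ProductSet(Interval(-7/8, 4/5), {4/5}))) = ProductSet(Reals, {-1/46, 9/8})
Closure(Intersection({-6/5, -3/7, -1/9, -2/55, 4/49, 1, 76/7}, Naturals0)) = {1}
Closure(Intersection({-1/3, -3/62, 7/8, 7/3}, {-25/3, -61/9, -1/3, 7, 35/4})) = {-1/3}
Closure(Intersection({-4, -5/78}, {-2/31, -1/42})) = EmptySet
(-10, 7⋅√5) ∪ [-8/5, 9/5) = (-10, 7⋅√5)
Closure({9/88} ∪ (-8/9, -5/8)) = [-8/9, -5/8] ∪ {9/88}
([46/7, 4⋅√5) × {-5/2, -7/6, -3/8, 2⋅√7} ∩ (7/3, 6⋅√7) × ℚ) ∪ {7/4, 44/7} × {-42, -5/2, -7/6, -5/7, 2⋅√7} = ({7/4, 44/7} × {-42, -5/2, -7/6, -5/7, 2⋅√7}) ∪ ([46/7, 4⋅√5) × {-5/2, -7/6, -3/8})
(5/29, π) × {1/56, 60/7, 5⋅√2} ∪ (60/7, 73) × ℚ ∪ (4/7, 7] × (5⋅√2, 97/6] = ((60/7, 73) × ℚ) ∪ ((5/29, π) × {1/56, 60/7, 5⋅√2}) ∪ ((4/7, 7] × (5⋅√2, 97/6])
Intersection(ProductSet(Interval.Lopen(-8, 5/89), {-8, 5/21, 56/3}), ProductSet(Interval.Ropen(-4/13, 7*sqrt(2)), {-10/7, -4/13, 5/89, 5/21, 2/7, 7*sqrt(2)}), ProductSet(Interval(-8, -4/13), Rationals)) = ProductSet({-4/13}, {5/21})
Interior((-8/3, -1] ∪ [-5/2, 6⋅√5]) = (-8/3, 6⋅√5)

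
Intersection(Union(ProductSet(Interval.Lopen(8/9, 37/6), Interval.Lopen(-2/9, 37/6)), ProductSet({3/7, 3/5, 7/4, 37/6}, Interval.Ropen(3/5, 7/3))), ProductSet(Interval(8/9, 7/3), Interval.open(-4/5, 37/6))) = ProductSet(Interval.Lopen(8/9, 7/3), Interval.open(-2/9, 37/6))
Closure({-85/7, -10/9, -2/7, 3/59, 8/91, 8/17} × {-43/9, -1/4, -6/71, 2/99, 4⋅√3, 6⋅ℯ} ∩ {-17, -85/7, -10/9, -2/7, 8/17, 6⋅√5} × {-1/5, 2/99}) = {-85/7, -10/9, -2/7, 8/17} × {2/99}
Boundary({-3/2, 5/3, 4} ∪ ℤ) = ℤ ∪ {-3/2, 5/3}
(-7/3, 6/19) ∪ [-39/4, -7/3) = [-39/4, -7/3) ∪ (-7/3, 6/19)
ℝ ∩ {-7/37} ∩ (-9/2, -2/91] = {-7/37}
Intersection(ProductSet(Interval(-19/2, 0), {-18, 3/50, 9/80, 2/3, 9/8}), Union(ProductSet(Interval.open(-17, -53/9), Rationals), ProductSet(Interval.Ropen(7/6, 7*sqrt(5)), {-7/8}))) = ProductSet(Interval.Ropen(-19/2, -53/9), {-18, 3/50, 9/80, 2/3, 9/8})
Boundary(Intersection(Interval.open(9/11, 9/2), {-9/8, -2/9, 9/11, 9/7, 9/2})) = {9/7}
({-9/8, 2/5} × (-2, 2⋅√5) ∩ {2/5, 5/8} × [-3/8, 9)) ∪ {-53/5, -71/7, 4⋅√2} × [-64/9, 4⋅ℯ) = ({2/5} × [-3/8, 2⋅√5)) ∪ ({-53/5, -71/7, 4⋅√2} × [-64/9, 4⋅ℯ))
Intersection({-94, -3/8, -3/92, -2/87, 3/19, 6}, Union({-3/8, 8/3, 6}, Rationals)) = {-94, -3/8, -3/92, -2/87, 3/19, 6}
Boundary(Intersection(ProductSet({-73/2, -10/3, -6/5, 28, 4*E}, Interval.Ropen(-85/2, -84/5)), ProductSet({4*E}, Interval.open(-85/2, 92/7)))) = ProductSet({4*E}, Interval(-85/2, -84/5))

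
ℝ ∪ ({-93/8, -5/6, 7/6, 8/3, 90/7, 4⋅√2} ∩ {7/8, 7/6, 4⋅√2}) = ℝ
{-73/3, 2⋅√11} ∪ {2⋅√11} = {-73/3, 2⋅√11}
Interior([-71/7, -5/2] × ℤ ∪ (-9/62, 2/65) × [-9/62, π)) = (-9/62, 2/65) × (-9/62, π)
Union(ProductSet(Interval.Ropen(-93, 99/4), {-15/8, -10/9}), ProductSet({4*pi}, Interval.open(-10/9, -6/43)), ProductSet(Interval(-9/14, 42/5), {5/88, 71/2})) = Union(ProductSet({4*pi}, Interval.open(-10/9, -6/43)), ProductSet(Interval.Ropen(-93, 99/4), {-15/8, -10/9}), ProductSet(Interval(-9/14, 42/5), {5/88, 71/2}))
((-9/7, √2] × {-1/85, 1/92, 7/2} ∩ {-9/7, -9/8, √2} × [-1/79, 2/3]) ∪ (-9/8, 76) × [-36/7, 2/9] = ({-9/8, √2} × {-1/85, 1/92}) ∪ ((-9/8, 76) × [-36/7, 2/9])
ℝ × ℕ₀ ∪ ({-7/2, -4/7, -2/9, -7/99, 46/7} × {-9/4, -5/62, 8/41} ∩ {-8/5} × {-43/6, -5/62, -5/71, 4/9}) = ℝ × ℕ₀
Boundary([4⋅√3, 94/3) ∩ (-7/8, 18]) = {18, 4⋅√3}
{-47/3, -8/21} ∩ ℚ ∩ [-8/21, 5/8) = {-8/21}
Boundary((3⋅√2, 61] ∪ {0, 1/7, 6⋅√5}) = {0, 1/7, 61, 3⋅√2}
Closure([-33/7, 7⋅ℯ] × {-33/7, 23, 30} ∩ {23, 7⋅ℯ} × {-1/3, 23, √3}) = {7⋅ℯ} × {23}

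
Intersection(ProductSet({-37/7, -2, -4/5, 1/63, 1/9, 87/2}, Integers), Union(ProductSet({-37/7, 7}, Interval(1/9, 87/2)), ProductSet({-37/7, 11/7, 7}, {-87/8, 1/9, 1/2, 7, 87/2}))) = ProductSet({-37/7}, Range(1, 44, 1))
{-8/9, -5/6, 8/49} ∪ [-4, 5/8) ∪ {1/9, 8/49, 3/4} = [-4, 5/8) ∪ {3/4}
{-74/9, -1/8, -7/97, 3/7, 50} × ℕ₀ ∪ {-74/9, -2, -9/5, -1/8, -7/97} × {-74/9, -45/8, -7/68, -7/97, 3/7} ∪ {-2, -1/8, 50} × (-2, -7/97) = ({-74/9, -1/8, -7/97, 3/7, 50} × ℕ₀) ∪ ({-2, -1/8, 50} × (-2, -7/97)) ∪ ({-74/9, -2, -9/5, -1/8, -7/97} × {-74/9, -45/8, -7/68, -7/97, 3/7})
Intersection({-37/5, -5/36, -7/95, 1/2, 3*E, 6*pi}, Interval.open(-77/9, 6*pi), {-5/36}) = {-5/36}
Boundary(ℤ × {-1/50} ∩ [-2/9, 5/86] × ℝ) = {0} × {-1/50}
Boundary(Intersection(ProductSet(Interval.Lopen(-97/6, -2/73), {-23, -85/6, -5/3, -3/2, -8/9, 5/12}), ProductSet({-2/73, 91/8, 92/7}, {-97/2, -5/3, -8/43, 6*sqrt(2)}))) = ProductSet({-2/73}, {-5/3})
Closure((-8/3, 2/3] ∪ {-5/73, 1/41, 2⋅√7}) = [-8/3, 2/3] ∪ {2⋅√7}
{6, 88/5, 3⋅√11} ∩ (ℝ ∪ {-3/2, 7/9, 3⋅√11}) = {6, 88/5, 3⋅√11}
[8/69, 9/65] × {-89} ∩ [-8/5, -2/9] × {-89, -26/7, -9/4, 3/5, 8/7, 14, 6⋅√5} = ∅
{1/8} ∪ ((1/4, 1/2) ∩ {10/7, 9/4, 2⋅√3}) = {1/8}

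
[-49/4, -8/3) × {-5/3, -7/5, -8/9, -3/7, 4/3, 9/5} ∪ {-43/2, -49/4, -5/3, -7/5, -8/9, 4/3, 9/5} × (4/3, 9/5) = ([-49/4, -8/3) × {-5/3, -7/5, -8/9, -3/7, 4/3, 9/5}) ∪ ({-43/2, -49/4, -5/3, -7/5, -8/9, 4/3, 9/5} × (4/3, 9/5))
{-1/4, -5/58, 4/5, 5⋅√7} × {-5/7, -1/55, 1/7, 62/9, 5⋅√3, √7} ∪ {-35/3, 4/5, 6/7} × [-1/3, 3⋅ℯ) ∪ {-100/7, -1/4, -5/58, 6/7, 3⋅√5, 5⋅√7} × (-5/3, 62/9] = ({-35/3, 4/5, 6/7} × [-1/3, 3⋅ℯ)) ∪ ({-100/7, -1/4, -5/58, 6/7, 3⋅√5, 5⋅√7} × (-5/3, 62/9]) ∪ ({-1/4, -5/58, 4/5, 5⋅√7} × {-5/7, -1/55, 1/7, 62/9, 5⋅√3, √7})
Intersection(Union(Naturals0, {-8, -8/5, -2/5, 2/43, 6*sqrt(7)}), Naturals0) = Naturals0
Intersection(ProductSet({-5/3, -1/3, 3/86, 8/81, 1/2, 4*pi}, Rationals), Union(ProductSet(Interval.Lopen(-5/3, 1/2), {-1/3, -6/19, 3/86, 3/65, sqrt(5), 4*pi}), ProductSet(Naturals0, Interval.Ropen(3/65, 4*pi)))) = ProductSet({-1/3, 3/86, 8/81, 1/2}, {-1/3, -6/19, 3/86, 3/65})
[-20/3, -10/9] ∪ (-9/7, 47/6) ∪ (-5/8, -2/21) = [-20/3, 47/6)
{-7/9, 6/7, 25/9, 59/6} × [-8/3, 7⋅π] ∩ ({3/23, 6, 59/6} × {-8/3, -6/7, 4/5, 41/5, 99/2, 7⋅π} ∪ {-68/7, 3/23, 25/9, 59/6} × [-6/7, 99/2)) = ({59/6} × {-8/3, -6/7, 4/5, 41/5, 7⋅π}) ∪ ({25/9, 59/6} × [-6/7, 7⋅π])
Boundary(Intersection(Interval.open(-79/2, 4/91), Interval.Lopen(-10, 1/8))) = {-10, 4/91}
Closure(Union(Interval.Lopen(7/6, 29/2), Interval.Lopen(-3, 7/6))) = Interval(-3, 29/2)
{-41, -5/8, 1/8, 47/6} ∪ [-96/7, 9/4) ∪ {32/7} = {-41, 32/7, 47/6} ∪ [-96/7, 9/4)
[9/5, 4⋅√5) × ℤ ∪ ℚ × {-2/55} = (ℚ × {-2/55}) ∪ ([9/5, 4⋅√5) × ℤ)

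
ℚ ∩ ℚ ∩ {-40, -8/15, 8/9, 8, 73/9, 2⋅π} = {-40, -8/15, 8/9, 8, 73/9}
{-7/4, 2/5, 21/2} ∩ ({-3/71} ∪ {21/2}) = {21/2}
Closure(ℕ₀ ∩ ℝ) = ℕ₀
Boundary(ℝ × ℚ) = ℝ × ℝ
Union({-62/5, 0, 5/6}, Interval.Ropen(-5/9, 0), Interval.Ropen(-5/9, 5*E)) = Union({-62/5}, Interval.Ropen(-5/9, 5*E))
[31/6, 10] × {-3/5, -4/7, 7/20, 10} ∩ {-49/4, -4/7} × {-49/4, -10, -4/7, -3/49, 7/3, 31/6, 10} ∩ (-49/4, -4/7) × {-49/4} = ∅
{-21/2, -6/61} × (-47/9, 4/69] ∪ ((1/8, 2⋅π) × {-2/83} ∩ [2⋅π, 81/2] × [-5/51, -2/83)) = {-21/2, -6/61} × (-47/9, 4/69]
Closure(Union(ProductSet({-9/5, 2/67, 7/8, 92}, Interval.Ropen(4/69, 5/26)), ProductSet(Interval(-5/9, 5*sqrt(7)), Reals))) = Union(ProductSet({-9/5, 92}, Interval(4/69, 5/26)), ProductSet({-9/5, 2/67, 7/8, 92}, Interval.Ropen(4/69, 5/26)), ProductSet(Interval(-5/9, 5*sqrt(7)), Reals))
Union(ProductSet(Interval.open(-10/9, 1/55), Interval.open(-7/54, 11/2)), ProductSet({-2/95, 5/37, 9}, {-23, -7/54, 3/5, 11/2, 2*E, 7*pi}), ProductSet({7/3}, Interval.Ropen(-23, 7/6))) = Union(ProductSet({7/3}, Interval.Ropen(-23, 7/6)), ProductSet({-2/95, 5/37, 9}, {-23, -7/54, 3/5, 11/2, 2*E, 7*pi}), ProductSet(Interval.open(-10/9, 1/55), Interval.open(-7/54, 11/2)))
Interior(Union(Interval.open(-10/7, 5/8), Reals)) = Interval(-oo, oo)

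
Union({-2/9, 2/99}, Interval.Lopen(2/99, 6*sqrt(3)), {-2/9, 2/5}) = Union({-2/9}, Interval(2/99, 6*sqrt(3)))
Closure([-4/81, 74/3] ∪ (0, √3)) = [-4/81, 74/3]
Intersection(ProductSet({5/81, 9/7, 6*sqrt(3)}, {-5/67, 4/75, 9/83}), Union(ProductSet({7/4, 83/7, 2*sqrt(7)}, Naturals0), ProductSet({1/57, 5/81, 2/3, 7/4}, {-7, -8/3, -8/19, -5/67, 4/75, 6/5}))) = ProductSet({5/81}, {-5/67, 4/75})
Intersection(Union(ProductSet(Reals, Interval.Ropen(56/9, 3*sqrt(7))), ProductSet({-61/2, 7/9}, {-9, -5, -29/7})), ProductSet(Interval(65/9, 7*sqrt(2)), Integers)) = ProductSet(Interval(65/9, 7*sqrt(2)), Range(7, 8, 1))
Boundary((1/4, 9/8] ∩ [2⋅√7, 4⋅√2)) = ∅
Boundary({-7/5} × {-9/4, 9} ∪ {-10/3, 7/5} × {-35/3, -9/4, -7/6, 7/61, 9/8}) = ({-7/5} × {-9/4, 9}) ∪ ({-10/3, 7/5} × {-35/3, -9/4, -7/6, 7/61, 9/8})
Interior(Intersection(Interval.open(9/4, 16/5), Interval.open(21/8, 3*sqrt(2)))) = Interval.open(21/8, 16/5)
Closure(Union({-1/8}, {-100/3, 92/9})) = {-100/3, -1/8, 92/9}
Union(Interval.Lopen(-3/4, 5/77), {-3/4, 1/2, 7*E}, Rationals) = Union({7*E}, Interval(-3/4, 5/77), Rationals)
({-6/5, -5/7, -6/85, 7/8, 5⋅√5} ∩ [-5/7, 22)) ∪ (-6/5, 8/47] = (-6/5, 8/47] ∪ {7/8, 5⋅√5}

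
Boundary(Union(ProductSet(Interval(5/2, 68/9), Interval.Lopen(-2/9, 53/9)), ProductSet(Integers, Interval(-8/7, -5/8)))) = Union(ProductSet({5/2, 68/9}, Interval(-2/9, 53/9)), ProductSet(Integers, Interval(-8/7, -5/8)), ProductSet(Interval(5/2, 68/9), {-2/9, 53/9}))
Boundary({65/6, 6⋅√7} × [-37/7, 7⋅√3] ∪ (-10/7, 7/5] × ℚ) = ([-10/7, 7/5] × ℝ) ∪ ({65/6, 6⋅√7} × [-37/7, 7⋅√3])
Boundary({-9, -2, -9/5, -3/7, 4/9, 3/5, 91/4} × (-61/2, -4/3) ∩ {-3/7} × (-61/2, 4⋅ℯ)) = {-3/7} × [-61/2, -4/3]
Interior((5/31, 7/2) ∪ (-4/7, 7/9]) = (-4/7, 7/2)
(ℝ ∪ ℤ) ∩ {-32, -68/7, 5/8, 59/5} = {-32, -68/7, 5/8, 59/5}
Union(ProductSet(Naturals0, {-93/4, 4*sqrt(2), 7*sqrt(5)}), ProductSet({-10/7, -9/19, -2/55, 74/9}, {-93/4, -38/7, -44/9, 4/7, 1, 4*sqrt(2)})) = Union(ProductSet({-10/7, -9/19, -2/55, 74/9}, {-93/4, -38/7, -44/9, 4/7, 1, 4*sqrt(2)}), ProductSet(Naturals0, {-93/4, 4*sqrt(2), 7*sqrt(5)}))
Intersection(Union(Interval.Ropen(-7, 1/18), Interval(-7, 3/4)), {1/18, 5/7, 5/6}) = {1/18, 5/7}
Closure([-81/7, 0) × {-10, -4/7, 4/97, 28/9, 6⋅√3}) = [-81/7, 0] × {-10, -4/7, 4/97, 28/9, 6⋅√3}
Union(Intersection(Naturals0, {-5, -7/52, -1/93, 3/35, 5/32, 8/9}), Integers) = Integers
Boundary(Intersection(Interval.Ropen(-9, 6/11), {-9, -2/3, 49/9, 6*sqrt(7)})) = {-9, -2/3}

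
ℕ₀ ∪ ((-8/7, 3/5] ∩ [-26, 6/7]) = (-8/7, 3/5] ∪ ℕ₀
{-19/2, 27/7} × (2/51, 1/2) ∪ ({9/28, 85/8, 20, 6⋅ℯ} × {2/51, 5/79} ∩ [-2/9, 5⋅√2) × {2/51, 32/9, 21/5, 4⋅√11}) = ({9/28} × {2/51}) ∪ ({-19/2, 27/7} × (2/51, 1/2))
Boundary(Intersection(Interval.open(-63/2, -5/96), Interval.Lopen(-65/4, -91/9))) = {-65/4, -91/9}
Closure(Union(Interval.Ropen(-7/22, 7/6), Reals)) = Interval(-oo, oo)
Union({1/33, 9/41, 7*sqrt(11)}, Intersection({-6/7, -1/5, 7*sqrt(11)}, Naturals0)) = {1/33, 9/41, 7*sqrt(11)}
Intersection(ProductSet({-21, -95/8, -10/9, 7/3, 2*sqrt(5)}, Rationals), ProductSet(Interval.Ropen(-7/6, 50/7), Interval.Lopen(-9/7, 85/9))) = ProductSet({-10/9, 7/3, 2*sqrt(5)}, Intersection(Interval.Lopen(-9/7, 85/9), Rationals))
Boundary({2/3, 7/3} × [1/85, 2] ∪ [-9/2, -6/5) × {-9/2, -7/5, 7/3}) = ({2/3, 7/3} × [1/85, 2]) ∪ ([-9/2, -6/5] × {-9/2, -7/5, 7/3})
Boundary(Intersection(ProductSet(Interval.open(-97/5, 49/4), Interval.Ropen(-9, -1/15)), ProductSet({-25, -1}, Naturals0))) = EmptySet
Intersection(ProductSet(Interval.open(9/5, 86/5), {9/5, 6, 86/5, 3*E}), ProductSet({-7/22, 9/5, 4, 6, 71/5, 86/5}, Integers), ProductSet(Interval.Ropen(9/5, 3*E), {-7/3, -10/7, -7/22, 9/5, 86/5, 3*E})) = EmptySet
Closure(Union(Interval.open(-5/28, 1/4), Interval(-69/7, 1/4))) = Interval(-69/7, 1/4)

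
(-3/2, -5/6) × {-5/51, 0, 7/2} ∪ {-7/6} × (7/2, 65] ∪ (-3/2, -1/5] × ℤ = ((-3/2, -1/5] × ℤ) ∪ ({-7/6} × (7/2, 65]) ∪ ((-3/2, -5/6) × {-5/51, 0, 7/2})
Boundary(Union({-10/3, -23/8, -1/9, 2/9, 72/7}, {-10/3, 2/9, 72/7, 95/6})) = {-10/3, -23/8, -1/9, 2/9, 72/7, 95/6}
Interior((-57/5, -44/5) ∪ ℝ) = (-∞, ∞)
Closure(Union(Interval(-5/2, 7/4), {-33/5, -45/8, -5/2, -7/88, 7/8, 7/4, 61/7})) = Union({-33/5, -45/8, 61/7}, Interval(-5/2, 7/4))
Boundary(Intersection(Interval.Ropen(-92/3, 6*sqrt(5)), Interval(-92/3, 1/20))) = {-92/3, 1/20}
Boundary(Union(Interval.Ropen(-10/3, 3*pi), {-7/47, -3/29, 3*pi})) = {-10/3, 3*pi}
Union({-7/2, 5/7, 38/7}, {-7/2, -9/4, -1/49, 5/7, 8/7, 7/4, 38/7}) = {-7/2, -9/4, -1/49, 5/7, 8/7, 7/4, 38/7}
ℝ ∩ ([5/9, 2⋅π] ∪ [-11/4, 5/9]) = [-11/4, 2⋅π]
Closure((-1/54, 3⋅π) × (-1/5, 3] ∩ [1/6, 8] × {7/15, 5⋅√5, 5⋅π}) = [1/6, 8] × {7/15}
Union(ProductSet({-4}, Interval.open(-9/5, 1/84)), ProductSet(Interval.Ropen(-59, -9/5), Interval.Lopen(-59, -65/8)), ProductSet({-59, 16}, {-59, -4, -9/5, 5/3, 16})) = Union(ProductSet({-4}, Interval.open(-9/5, 1/84)), ProductSet({-59, 16}, {-59, -4, -9/5, 5/3, 16}), ProductSet(Interval.Ropen(-59, -9/5), Interval.Lopen(-59, -65/8)))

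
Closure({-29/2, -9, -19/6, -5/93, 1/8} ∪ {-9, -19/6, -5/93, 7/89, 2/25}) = {-29/2, -9, -19/6, -5/93, 7/89, 2/25, 1/8}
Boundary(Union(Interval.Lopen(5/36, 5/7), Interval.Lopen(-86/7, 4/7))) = {-86/7, 5/7}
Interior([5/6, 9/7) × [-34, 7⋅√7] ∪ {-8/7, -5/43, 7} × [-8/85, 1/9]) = (5/6, 9/7) × (-34, 7⋅√7)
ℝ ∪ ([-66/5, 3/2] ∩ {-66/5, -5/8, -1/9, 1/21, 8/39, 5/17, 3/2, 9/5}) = ℝ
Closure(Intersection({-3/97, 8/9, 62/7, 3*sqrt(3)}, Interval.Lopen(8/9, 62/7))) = {62/7, 3*sqrt(3)}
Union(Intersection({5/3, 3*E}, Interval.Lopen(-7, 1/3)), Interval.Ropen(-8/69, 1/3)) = Interval.Ropen(-8/69, 1/3)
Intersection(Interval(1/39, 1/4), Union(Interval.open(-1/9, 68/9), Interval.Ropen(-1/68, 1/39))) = Interval(1/39, 1/4)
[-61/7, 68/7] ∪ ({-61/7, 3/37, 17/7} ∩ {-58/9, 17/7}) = [-61/7, 68/7]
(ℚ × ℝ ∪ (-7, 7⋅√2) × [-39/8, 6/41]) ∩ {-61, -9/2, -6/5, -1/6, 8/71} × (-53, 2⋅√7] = {-61, -9/2, -6/5, -1/6, 8/71} × (-53, 2⋅√7]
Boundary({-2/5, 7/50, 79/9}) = {-2/5, 7/50, 79/9}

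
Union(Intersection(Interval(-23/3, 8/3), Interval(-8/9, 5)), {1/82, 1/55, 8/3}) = Interval(-8/9, 8/3)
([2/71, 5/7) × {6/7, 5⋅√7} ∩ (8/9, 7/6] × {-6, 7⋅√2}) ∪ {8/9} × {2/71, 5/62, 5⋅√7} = {8/9} × {2/71, 5/62, 5⋅√7}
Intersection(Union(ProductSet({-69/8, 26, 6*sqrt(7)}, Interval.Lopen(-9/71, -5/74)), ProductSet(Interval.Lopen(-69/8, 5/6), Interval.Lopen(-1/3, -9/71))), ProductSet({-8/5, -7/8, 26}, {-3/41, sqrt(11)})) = ProductSet({26}, {-3/41})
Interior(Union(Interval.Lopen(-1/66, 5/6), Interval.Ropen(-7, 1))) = Interval.open(-7, 1)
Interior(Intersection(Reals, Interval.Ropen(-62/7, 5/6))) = Interval.open(-62/7, 5/6)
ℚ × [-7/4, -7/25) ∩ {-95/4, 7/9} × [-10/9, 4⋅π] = {-95/4, 7/9} × [-10/9, -7/25)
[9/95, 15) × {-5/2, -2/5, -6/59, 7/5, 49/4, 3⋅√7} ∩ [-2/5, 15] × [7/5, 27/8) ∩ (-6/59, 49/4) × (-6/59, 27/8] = [9/95, 49/4) × {7/5}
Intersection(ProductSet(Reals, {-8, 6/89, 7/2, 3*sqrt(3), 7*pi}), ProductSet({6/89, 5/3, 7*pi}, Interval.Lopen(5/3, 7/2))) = ProductSet({6/89, 5/3, 7*pi}, {7/2})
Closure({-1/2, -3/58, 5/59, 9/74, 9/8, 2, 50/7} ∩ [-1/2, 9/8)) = {-1/2, -3/58, 5/59, 9/74}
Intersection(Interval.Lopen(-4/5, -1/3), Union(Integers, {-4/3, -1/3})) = {-1/3}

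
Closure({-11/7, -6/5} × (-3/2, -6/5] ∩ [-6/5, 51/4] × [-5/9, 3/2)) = ∅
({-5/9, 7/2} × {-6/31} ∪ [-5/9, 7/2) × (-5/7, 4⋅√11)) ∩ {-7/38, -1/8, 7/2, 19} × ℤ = {-7/38, -1/8} × {0, 1, …, 13}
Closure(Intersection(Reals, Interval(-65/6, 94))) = Interval(-65/6, 94)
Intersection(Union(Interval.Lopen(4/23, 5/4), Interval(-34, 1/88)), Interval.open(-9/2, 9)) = Union(Interval.Lopen(-9/2, 1/88), Interval.Lopen(4/23, 5/4))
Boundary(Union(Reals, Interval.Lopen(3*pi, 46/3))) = EmptySet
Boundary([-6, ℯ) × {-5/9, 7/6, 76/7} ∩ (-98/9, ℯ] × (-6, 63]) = [-6, ℯ] × {-5/9, 7/6, 76/7}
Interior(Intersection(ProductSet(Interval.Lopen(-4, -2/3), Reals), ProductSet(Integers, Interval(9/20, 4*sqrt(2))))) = EmptySet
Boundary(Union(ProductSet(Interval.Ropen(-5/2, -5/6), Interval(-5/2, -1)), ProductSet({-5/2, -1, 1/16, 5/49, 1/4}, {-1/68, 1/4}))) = Union(ProductSet({-5/2, -5/6}, Interval(-5/2, -1)), ProductSet({-5/2, -1, 1/16, 5/49, 1/4}, {-1/68, 1/4}), ProductSet(Interval(-5/2, -5/6), {-5/2, -1}))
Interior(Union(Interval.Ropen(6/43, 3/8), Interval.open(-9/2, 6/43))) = Interval.open(-9/2, 3/8)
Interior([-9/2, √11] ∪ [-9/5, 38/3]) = (-9/2, 38/3)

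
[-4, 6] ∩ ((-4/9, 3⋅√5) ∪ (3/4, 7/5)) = (-4/9, 6]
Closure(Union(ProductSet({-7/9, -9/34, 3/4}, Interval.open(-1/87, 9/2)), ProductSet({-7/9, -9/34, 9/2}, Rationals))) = Union(ProductSet({-7/9, -9/34, 3/4}, Interval(-1/87, 9/2)), ProductSet({-7/9, -9/34, 9/2}, Reals))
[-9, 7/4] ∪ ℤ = ℤ ∪ [-9, 7/4]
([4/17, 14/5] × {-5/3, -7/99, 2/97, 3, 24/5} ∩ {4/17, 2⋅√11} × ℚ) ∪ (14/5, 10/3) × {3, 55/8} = ({4/17} × {-5/3, -7/99, 2/97, 3, 24/5}) ∪ ((14/5, 10/3) × {3, 55/8})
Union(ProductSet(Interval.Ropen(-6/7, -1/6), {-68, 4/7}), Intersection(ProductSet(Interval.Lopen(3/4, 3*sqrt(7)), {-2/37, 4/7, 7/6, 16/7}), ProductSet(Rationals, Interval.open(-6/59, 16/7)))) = Union(ProductSet(Intersection(Interval.Lopen(3/4, 3*sqrt(7)), Rationals), {-2/37, 4/7, 7/6}), ProductSet(Interval.Ropen(-6/7, -1/6), {-68, 4/7}))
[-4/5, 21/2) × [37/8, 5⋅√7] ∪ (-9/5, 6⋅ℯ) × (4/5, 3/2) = ((-9/5, 6⋅ℯ) × (4/5, 3/2)) ∪ ([-4/5, 21/2) × [37/8, 5⋅√7])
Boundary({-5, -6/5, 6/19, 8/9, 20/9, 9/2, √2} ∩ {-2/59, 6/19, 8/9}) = {6/19, 8/9}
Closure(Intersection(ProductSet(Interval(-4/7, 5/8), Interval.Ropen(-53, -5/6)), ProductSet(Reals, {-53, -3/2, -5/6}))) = ProductSet(Interval(-4/7, 5/8), {-53, -3/2})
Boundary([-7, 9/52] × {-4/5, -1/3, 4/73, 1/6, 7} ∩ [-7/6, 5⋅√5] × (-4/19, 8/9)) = [-7/6, 9/52] × {4/73, 1/6}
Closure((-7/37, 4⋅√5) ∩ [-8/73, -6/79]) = [-8/73, -6/79]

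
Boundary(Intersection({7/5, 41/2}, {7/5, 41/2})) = {7/5, 41/2}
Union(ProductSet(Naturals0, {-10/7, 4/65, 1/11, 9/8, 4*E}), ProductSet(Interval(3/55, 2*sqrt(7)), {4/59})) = Union(ProductSet(Interval(3/55, 2*sqrt(7)), {4/59}), ProductSet(Naturals0, {-10/7, 4/65, 1/11, 9/8, 4*E}))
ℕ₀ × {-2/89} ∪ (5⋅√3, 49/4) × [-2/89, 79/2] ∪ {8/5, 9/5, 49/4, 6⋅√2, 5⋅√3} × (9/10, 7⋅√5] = (ℕ₀ × {-2/89}) ∪ ((5⋅√3, 49/4) × [-2/89, 79/2]) ∪ ({8/5, 9/5, 49/4, 6⋅√2, 5⋅√3} × (9/10, 7⋅√5])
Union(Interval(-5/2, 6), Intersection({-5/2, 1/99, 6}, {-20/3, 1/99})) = Interval(-5/2, 6)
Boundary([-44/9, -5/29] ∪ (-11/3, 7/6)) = {-44/9, 7/6}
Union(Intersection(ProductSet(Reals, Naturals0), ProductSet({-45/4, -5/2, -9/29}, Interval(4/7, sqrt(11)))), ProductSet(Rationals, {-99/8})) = Union(ProductSet({-45/4, -5/2, -9/29}, Range(1, 4, 1)), ProductSet(Rationals, {-99/8}))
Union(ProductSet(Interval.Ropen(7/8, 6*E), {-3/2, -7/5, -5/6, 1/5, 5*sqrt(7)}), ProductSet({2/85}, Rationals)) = Union(ProductSet({2/85}, Rationals), ProductSet(Interval.Ropen(7/8, 6*E), {-3/2, -7/5, -5/6, 1/5, 5*sqrt(7)}))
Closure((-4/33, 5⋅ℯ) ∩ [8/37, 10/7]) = [8/37, 10/7]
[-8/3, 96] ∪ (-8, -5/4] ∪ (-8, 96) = (-8, 96]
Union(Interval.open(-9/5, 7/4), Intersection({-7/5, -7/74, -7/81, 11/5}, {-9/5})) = Interval.open(-9/5, 7/4)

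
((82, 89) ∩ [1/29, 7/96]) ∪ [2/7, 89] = [2/7, 89]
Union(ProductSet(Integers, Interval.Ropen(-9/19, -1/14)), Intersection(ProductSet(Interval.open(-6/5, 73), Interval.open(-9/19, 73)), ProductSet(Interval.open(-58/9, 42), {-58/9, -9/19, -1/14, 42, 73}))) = Union(ProductSet(Integers, Interval.Ropen(-9/19, -1/14)), ProductSet(Interval.open(-6/5, 42), {-1/14, 42}))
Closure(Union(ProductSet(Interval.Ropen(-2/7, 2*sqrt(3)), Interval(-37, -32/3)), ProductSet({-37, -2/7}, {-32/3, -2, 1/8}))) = Union(ProductSet({-37, -2/7}, {-32/3, -2, 1/8}), ProductSet(Interval(-2/7, 2*sqrt(3)), Interval(-37, -32/3)))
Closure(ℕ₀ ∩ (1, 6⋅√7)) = {2, 3, …, 15}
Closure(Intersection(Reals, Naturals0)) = Naturals0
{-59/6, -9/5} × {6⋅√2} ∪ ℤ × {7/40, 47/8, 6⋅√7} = ({-59/6, -9/5} × {6⋅√2}) ∪ (ℤ × {7/40, 47/8, 6⋅√7})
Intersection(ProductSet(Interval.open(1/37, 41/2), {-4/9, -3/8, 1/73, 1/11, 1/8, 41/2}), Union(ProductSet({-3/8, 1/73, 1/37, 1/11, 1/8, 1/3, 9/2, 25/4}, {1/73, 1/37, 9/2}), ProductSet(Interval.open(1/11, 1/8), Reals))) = Union(ProductSet({1/11, 1/8, 1/3, 9/2, 25/4}, {1/73}), ProductSet(Interval.open(1/11, 1/8), {-4/9, -3/8, 1/73, 1/11, 1/8, 41/2}))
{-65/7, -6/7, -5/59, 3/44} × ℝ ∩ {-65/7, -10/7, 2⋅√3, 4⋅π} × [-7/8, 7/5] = {-65/7} × [-7/8, 7/5]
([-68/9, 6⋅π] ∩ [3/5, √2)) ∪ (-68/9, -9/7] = (-68/9, -9/7] ∪ [3/5, √2)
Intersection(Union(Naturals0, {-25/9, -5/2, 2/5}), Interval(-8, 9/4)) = Union({-25/9, -5/2, 2/5}, Range(0, 3, 1))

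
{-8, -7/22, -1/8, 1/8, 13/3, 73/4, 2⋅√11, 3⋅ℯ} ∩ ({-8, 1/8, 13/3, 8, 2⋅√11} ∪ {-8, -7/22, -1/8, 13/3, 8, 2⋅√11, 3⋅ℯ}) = {-8, -7/22, -1/8, 1/8, 13/3, 2⋅√11, 3⋅ℯ}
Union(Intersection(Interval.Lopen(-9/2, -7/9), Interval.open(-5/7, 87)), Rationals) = Rationals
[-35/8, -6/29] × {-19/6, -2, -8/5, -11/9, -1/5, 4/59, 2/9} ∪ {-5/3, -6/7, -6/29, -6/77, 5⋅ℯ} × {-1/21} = ({-5/3, -6/7, -6/29, -6/77, 5⋅ℯ} × {-1/21}) ∪ ([-35/8, -6/29] × {-19/6, -2, -8/5, -11/9, -1/5, 4/59, 2/9})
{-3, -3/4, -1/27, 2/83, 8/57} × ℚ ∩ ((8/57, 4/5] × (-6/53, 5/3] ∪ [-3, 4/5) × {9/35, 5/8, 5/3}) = {-3, -3/4, -1/27, 2/83, 8/57} × {9/35, 5/8, 5/3}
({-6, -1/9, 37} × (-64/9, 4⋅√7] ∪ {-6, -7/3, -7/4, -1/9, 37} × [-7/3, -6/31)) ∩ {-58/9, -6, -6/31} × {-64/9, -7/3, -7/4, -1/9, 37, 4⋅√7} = {-6} × {-7/3, -7/4, -1/9, 4⋅√7}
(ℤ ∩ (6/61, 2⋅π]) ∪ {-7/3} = {-7/3} ∪ {1, 2, …, 6}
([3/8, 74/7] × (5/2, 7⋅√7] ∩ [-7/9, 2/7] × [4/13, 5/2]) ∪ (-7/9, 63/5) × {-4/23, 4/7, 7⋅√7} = (-7/9, 63/5) × {-4/23, 4/7, 7⋅√7}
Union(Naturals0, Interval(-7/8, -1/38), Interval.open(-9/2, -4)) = Union(Interval.open(-9/2, -4), Interval(-7/8, -1/38), Naturals0)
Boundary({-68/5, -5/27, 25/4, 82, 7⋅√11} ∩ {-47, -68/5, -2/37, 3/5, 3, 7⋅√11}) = {-68/5, 7⋅√11}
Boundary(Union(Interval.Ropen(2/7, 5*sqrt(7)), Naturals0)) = Union(Complement(Naturals0, Interval.open(2/7, 5*sqrt(7))), {2/7, 5*sqrt(7)})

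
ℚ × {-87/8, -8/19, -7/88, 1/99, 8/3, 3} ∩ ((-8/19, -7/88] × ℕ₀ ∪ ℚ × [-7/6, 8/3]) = (ℚ × {-8/19, -7/88, 1/99, 8/3}) ∪ ((ℚ ∩ (-8/19, -7/88]) × {3})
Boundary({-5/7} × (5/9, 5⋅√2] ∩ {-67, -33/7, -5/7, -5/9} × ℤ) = {-5/7} × {1, 2, …, 7}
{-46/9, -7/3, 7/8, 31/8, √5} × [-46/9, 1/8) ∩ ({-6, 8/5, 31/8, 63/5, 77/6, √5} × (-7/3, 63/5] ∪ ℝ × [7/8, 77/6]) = {31/8, √5} × (-7/3, 1/8)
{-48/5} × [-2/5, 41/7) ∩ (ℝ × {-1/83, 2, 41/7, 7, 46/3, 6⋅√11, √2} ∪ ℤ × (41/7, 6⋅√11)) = {-48/5} × {-1/83, 2, √2}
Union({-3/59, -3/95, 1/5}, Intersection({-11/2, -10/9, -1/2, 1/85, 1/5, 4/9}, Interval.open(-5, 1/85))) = {-10/9, -1/2, -3/59, -3/95, 1/5}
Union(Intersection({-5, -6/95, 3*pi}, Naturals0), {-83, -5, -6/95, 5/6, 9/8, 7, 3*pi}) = {-83, -5, -6/95, 5/6, 9/8, 7, 3*pi}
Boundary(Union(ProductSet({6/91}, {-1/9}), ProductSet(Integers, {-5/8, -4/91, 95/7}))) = Union(ProductSet({6/91}, {-1/9}), ProductSet(Integers, {-5/8, -4/91, 95/7}))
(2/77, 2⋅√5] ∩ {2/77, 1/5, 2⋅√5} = {1/5, 2⋅√5}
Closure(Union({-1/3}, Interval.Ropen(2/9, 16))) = Union({-1/3}, Interval(2/9, 16))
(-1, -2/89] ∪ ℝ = (-∞, ∞)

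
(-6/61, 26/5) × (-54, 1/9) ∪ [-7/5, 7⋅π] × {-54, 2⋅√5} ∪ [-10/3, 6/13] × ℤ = ([-10/3, 6/13] × ℤ) ∪ ((-6/61, 26/5) × (-54, 1/9)) ∪ ([-7/5, 7⋅π] × {-54, 2⋅√5})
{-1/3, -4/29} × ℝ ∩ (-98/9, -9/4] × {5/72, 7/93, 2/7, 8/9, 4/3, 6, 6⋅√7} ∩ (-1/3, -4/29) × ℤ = ∅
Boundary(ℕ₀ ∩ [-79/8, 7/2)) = {0, 1, 2, 3}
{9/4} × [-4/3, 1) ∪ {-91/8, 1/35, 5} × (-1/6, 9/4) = ({9/4} × [-4/3, 1)) ∪ ({-91/8, 1/35, 5} × (-1/6, 9/4))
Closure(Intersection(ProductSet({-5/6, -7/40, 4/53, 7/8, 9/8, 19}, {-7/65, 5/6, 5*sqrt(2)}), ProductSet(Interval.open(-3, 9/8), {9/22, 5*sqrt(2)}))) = ProductSet({-5/6, -7/40, 4/53, 7/8}, {5*sqrt(2)})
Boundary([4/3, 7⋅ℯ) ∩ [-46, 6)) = {4/3, 6}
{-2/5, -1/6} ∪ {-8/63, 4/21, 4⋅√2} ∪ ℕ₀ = {-2/5, -1/6, -8/63, 4/21, 4⋅√2} ∪ ℕ₀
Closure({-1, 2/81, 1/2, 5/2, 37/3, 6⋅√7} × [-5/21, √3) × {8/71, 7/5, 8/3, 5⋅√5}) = {-1, 2/81, 1/2, 5/2, 37/3, 6⋅√7} × [-5/21, √3] × {8/71, 7/5, 8/3, 5⋅√5}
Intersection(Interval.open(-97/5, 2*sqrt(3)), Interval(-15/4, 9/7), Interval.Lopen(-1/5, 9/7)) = Interval.Lopen(-1/5, 9/7)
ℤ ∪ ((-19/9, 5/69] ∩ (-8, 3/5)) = ℤ ∪ (-19/9, 5/69]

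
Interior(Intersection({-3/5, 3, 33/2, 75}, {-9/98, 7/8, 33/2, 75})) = EmptySet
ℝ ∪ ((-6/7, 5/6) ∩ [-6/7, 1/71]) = (-∞, ∞)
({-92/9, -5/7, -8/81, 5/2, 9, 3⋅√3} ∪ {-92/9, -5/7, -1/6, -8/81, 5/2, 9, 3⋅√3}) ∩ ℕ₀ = {9}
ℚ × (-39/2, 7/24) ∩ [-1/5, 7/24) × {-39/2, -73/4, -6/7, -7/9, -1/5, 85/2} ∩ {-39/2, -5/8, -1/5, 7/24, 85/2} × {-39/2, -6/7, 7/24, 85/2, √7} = {-1/5} × {-6/7}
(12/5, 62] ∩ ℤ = {3, 4, …, 62}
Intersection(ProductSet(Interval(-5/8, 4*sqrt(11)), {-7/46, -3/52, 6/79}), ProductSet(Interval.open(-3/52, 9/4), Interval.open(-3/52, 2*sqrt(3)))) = ProductSet(Interval.open(-3/52, 9/4), {6/79})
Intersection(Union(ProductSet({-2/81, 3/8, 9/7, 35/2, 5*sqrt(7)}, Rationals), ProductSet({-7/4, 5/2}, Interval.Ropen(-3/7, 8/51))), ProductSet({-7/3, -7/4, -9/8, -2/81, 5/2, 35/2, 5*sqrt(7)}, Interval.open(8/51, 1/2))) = ProductSet({-2/81, 35/2, 5*sqrt(7)}, Intersection(Interval.open(8/51, 1/2), Rationals))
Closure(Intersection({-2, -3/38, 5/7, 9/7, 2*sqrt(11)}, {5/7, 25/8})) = {5/7}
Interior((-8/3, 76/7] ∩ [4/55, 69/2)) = (4/55, 76/7)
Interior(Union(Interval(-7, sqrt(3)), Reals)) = Interval(-oo, oo)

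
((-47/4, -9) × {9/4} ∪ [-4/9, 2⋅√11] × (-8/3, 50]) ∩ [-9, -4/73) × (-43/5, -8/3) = ∅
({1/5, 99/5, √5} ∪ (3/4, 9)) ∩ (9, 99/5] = {99/5}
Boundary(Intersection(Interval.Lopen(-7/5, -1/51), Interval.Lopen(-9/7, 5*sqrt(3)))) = {-9/7, -1/51}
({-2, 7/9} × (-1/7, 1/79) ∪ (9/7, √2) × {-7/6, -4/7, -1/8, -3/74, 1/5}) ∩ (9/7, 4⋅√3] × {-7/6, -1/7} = (9/7, √2) × {-7/6}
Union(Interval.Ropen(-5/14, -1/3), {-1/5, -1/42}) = Union({-1/5, -1/42}, Interval.Ropen(-5/14, -1/3))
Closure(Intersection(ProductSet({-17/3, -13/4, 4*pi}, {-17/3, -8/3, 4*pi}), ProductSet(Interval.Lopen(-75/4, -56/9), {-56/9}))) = EmptySet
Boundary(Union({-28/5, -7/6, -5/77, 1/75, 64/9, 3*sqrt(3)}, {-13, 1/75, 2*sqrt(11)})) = {-13, -28/5, -7/6, -5/77, 1/75, 64/9, 2*sqrt(11), 3*sqrt(3)}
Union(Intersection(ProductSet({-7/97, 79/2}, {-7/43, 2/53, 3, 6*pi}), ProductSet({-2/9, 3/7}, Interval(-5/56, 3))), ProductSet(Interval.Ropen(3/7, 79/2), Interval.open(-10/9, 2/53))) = ProductSet(Interval.Ropen(3/7, 79/2), Interval.open(-10/9, 2/53))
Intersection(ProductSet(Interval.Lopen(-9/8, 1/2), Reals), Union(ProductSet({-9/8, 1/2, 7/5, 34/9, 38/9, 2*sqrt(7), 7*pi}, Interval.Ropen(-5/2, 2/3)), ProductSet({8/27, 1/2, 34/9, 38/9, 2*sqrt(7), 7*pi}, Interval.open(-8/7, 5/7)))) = Union(ProductSet({1/2}, Interval.Ropen(-5/2, 2/3)), ProductSet({8/27, 1/2}, Interval.open(-8/7, 5/7)))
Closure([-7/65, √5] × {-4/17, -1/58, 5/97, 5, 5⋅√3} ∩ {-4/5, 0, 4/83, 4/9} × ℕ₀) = {0, 4/83, 4/9} × {5}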